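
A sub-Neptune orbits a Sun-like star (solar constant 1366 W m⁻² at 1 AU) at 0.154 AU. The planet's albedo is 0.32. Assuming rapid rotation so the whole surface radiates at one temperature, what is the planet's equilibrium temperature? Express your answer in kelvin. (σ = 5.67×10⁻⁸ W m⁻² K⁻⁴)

Flux at 0.154 AU: S = 1366/0.154² = 5.76×10⁴ W m⁻².
Energy balance: absorbed = emitted ⇒ πR²·S(1−A) = 4πR²·σT_eq⁴, so T_eq⁴ = S(1−A)/(4σ).
T_eq = [5.76×10⁴ × 0.68 / (4 × 5.67×10⁻⁸)]^(1/4) = (1.73×10¹¹)^(1/4) = 645 K.

T_eq ≈ 645 K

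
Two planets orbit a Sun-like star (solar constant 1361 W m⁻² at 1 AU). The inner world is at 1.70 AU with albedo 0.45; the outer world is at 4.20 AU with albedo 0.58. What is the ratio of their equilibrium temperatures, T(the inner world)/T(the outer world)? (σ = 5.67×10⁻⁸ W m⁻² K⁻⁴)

T₁/T₂ ≈ 1.681

T_eq = [S₀(1−A)/(4σd²)]^(1/4), so T ∝ (1−A)^(1/4) / √d.
T₁ = [1361×0.55/(4×5.67×10⁻⁸×1.70²)]^(1/4) = 183.83 K.
T₂ = [1361×0.42/(4×5.67×10⁻⁸×4.20²)]^(1/4) = 109.33 K.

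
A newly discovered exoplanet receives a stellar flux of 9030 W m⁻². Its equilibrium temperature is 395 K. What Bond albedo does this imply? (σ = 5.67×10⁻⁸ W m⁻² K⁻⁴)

A ≈ 0.39

From T_eq⁴ = S(1−A)/(4σ): 1−A = 4σT_eq⁴/S.
1−A = 4 × 5.67×10⁻⁸ × (395)⁴ / 9030 = 0.611.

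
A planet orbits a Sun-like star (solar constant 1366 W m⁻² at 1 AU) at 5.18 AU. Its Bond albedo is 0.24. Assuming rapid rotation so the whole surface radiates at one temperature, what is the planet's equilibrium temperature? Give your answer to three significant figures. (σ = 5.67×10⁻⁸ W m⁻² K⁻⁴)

Flux at 5.18 AU: S = 1366/5.18² = 50.9 W m⁻².
Energy balance: absorbed = emitted ⇒ πR²·S(1−A) = 4πR²·σT_eq⁴, so T_eq⁴ = S(1−A)/(4σ).
T_eq = [50.9 × 0.76 / (4 × 5.67×10⁻⁸)]^(1/4) = (1.71×10⁸)^(1/4) = 114 K.

T_eq ≈ 114 K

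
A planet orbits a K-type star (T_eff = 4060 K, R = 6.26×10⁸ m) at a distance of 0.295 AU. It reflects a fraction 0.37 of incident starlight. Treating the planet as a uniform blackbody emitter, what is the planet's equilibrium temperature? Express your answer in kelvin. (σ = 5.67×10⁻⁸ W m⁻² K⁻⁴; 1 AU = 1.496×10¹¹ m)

d = 0.295 AU = 4.41×10¹⁰ m.
L = 4πR_⋆²σT_⋆⁴ = 4π(6.26×10⁸)² × 5.67×10⁻⁸ × (4060)⁴ = 7.59×10²⁵ W.
S = L/(4πd²) = 3100 W m⁻².
Energy balance: absorbed = emitted ⇒ πR²·S(1−A) = 4πR²·σT_eq⁴, so T_eq⁴ = S(1−A)/(4σ).
T_eq = [3100 × 0.63 / (4 × 5.67×10⁻⁸)]^(1/4) = (8.61×10⁹)^(1/4) = 305 K.

T_eq ≈ 305 K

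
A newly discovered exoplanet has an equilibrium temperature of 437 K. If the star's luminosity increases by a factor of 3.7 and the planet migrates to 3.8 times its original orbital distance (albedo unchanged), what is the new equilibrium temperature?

T_eq ∝ L^(1/4) · d^(−1/2).
T′ = 437 × 3.7^(1/4) / 3.8^(1/2) = 311 K.

T_eq ≈ 311 K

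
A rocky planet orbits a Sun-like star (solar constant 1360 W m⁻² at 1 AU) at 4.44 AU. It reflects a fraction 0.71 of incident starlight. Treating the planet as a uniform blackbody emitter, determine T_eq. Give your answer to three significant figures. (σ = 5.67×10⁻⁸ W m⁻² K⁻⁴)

T_eq ≈ 96.9 K

Flux at 4.44 AU: S = 1360/4.44² = 69.0 W m⁻².
Energy balance: absorbed = emitted ⇒ πR²·S(1−A) = 4πR²·σT_eq⁴, so T_eq⁴ = S(1−A)/(4σ).
T_eq = [69.0 × 0.29 / (4 × 5.67×10⁻⁸)]^(1/4) = (8.82×10⁷)^(1/4) = 96.9 K.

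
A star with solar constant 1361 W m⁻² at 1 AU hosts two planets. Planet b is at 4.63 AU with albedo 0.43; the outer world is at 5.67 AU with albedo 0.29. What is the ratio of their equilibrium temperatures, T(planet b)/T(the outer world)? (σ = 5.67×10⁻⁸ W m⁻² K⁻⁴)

T_eq = [S₀(1−A)/(4σd²)]^(1/4), so T ∝ (1−A)^(1/4) / √d.
T₁ = [1361×0.57/(4×5.67×10⁻⁸×4.63²)]^(1/4) = 112.39 K.
T₂ = [1361×0.71/(4×5.67×10⁻⁸×5.67²)]^(1/4) = 107.29 K.

T₁/T₂ ≈ 1.048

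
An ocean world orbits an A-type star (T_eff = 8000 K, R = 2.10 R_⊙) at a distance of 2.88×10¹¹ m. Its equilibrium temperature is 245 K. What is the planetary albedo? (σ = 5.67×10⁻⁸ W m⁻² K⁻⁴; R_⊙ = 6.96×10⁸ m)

A ≈ 0.86

R_⋆ = 2.10 × 6.96×10⁸ = 1.46×10⁹ m.
L = 4πR_⋆²σT_⋆⁴ = 4π(1.46×10⁹)² × 5.67×10⁻⁸ × (8000)⁴ = 6.23×10²⁷ W.
S = L/(4πd²) = 5980 W m⁻².
From T_eq⁴ = S(1−A)/(4σ): 1−A = 4σT_eq⁴/S.
1−A = 4 × 5.67×10⁻⁸ × (245)⁴ / 5980 = 0.137.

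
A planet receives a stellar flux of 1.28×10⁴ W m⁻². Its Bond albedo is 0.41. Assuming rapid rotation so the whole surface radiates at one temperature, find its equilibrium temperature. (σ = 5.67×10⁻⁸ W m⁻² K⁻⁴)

Energy balance: absorbed = emitted ⇒ πR²·S(1−A) = 4πR²·σT_eq⁴, so T_eq⁴ = S(1−A)/(4σ).
T_eq = [1.28×10⁴ × 0.59 / (4 × 5.67×10⁻⁸)]^(1/4) = (3.33×10¹⁰)^(1/4) = 427 K.

T_eq ≈ 427 K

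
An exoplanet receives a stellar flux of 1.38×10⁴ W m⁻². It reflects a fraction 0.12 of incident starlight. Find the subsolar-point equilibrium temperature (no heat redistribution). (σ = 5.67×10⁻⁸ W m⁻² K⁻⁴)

T_ss ≈ 680 K

At the subsolar point the surface absorbs S(1−A) and emits σT⁴ per unit area — no factor of 4, since only the local patch is in balance.
T = [1.38×10⁴ × 0.88 / 5.67×10⁻⁸]^(1/4) = (2.14×10¹¹)^(1/4) = 680 K.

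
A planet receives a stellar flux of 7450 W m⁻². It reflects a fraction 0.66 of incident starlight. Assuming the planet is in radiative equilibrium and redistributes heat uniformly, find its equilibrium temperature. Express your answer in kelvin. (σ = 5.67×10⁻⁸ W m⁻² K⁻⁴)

T_eq ≈ 325 K

Energy balance: absorbed = emitted ⇒ πR²·S(1−A) = 4πR²·σT_eq⁴, so T_eq⁴ = S(1−A)/(4σ).
T_eq = [7450 × 0.34 / (4 × 5.67×10⁻⁸)]^(1/4) = (1.12×10¹⁰)^(1/4) = 325 K.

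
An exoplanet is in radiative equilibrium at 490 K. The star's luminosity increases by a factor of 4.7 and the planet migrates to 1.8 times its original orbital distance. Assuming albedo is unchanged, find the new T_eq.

T_eq ≈ 538 K

T_eq ∝ L^(1/4) · d^(−1/2).
T′ = 490 × 4.7^(1/4) / 1.8^(1/2) = 538 K.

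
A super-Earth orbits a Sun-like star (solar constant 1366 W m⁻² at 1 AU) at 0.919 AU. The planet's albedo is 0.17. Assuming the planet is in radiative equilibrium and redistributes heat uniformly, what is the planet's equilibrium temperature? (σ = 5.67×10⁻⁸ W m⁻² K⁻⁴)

T_eq ≈ 277 K

Flux at 0.919 AU: S = 1366/0.919² = 1620 W m⁻².
Energy balance: absorbed = emitted ⇒ πR²·S(1−A) = 4πR²·σT_eq⁴, so T_eq⁴ = S(1−A)/(4σ).
T_eq = [1620 × 0.83 / (4 × 5.67×10⁻⁸)]^(1/4) = (5.92×10⁹)^(1/4) = 277 K.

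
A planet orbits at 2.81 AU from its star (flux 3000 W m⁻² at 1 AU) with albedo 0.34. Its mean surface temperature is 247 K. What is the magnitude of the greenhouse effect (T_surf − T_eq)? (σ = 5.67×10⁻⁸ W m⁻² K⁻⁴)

S = 3000/2.81² = 379.9 W m⁻².
T_eq = [S(1−A)/(4σ)]^(1/4) = [379.9×0.66/(4×5.67×10⁻⁸)]^(1/4) = 182.3 K.
ΔT = T_surf − T_eq = 247 − 182.3.

ΔT ≈ 64.7 K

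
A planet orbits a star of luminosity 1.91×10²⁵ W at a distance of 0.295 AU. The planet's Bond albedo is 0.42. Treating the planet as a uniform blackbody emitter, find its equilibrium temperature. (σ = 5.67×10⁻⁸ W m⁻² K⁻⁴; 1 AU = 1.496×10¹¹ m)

d = 0.295 AU = 4.41×10¹⁰ m.
Flux: S = L/(4πd²) = 1.91×10²⁵/(4π×(4.41×10¹⁰)²) = 780 W m⁻².
Energy balance: absorbed = emitted ⇒ πR²·S(1−A) = 4πR²·σT_eq⁴, so T_eq⁴ = S(1−A)/(4σ).
T_eq = [780 × 0.58 / (4 × 5.67×10⁻⁸)]^(1/4) = (2.00×10⁹)^(1/4) = 211 K.

T_eq ≈ 211 K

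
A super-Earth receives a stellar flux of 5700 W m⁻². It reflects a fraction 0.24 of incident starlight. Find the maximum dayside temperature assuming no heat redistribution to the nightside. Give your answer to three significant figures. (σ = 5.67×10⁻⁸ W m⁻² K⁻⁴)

T_ss ≈ 526 K

With no redistribution each surface element balances locally: S(1−A) = σT⁴.
T = [5700 × 0.76 / 5.67×10⁻⁸]^(1/4) = (7.64×10¹⁰)^(1/4) = 526 K.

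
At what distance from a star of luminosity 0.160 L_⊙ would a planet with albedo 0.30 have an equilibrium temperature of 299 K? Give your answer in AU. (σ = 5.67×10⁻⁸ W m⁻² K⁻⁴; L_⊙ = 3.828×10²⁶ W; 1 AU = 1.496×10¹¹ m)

L = 0.160 × 3.828×10²⁶ = 6.12×10²⁵ W.
From T_eq⁴ = L(1−A)/(16πσd²): d = √[L(1−A)/(16πσT_eq⁴)].
d = √[6.12×10²⁵ × 0.70 / (16π × 5.67×10⁻⁸ × (299)⁴)] = 4.34×10¹⁰ m = 0.290 AU.

d ≈ 0.290 AU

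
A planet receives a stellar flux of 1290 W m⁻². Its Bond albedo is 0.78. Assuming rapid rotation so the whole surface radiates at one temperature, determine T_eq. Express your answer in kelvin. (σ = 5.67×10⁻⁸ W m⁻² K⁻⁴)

T_eq ≈ 188 K

Energy balance: absorbed = emitted ⇒ πR²·S(1−A) = 4πR²·σT_eq⁴, so T_eq⁴ = S(1−A)/(4σ).
T_eq = [1290 × 0.22 / (4 × 5.67×10⁻⁸)]^(1/4) = (1.25×10⁹)^(1/4) = 188 K.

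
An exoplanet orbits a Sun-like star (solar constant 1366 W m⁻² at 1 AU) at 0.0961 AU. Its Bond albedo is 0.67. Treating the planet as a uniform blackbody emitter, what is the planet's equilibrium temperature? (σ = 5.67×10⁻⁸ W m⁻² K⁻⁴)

T_eq ≈ 681 K

Flux at 0.0961 AU: S = 1366/0.0961² = 1.48×10⁵ W m⁻².
Energy balance: absorbed = emitted ⇒ πR²·S(1−A) = 4πR²·σT_eq⁴, so T_eq⁴ = S(1−A)/(4σ).
T_eq = [1.48×10⁵ × 0.33 / (4 × 5.67×10⁻⁸)]^(1/4) = (2.15×10¹¹)^(1/4) = 681 K.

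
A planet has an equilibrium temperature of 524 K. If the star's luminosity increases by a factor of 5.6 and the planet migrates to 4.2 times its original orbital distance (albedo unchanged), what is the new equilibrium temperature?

T_eq ∝ L^(1/4) · d^(−1/2).
T′ = 524 × 5.6^(1/4) / 4.2^(1/2) = 393 K.

T_eq ≈ 393 K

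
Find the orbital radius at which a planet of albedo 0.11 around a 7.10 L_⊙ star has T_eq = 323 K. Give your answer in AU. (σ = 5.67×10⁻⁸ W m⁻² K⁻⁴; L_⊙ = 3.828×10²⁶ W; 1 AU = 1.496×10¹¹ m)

d ≈ 1.87 AU

L = 7.10 × 3.828×10²⁶ = 2.72×10²⁷ W.
From T_eq⁴ = L(1−A)/(16πσd²): d = √[L(1−A)/(16πσT_eq⁴)].
d = √[2.72×10²⁷ × 0.89 / (16π × 5.67×10⁻⁸ × (323)⁴)] = 2.79×10¹¹ m = 1.87 AU.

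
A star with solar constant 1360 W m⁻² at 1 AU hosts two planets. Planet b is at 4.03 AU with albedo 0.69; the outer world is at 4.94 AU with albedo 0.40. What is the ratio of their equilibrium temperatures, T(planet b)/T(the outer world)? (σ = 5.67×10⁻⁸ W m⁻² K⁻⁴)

T_eq = [S₀(1−A)/(4σd²)]^(1/4), so T ∝ (1−A)^(1/4) / √d.
T₁ = [1360×0.31/(4×5.67×10⁻⁸×4.03²)]^(1/4) = 103.43 K.
T₂ = [1360×0.60/(4×5.67×10⁻⁸×4.94²)]^(1/4) = 110.19 K.

T₁/T₂ ≈ 0.939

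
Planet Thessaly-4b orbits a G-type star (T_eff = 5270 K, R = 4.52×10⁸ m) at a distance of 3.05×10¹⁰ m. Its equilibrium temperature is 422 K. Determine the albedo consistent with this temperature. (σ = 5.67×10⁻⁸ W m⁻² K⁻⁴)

L = 4πR_⋆²σT_⋆⁴ = 4π(4.52×10⁸)² × 5.67×10⁻⁸ × (5270)⁴ = 1.12×10²⁶ W.
S = L/(4πd²) = 9610 W m⁻².
From T_eq⁴ = S(1−A)/(4σ): 1−A = 4σT_eq⁴/S.
1−A = 4 × 5.67×10⁻⁸ × (422)⁴ / 9610 = 0.749.

A ≈ 0.25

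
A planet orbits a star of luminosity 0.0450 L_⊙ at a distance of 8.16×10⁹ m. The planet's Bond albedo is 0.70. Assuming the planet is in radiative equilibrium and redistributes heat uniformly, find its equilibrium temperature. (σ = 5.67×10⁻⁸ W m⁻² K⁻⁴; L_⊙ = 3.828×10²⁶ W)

L = 0.0450 × 3.828×10²⁶ = 1.72×10²⁵ W.
Flux: S = L/(4πd²) = 1.72×10²⁵/(4π×(8.16×10⁹)²) = 2.06×10⁴ W m⁻².
Energy balance: absorbed = emitted ⇒ πR²·S(1−A) = 4πR²·σT_eq⁴, so T_eq⁴ = S(1−A)/(4σ).
T_eq = [2.06×10⁴ × 0.30 / (4 × 5.67×10⁻⁸)]^(1/4) = (2.72×10¹⁰)^(1/4) = 406 K.

T_eq ≈ 406 K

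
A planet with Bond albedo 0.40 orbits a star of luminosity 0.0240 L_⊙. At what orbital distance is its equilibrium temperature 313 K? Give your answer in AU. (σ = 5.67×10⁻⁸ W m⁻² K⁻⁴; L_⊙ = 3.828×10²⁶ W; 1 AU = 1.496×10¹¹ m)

L = 0.0240 × 3.828×10²⁶ = 9.19×10²⁴ W.
From T_eq⁴ = L(1−A)/(16πσd²): d = √[L(1−A)/(16πσT_eq⁴)].
d = √[9.19×10²⁴ × 0.60 / (16π × 5.67×10⁻⁸ × (313)⁴)] = 1.42×10¹⁰ m = 0.0949 AU.

d ≈ 0.0949 AU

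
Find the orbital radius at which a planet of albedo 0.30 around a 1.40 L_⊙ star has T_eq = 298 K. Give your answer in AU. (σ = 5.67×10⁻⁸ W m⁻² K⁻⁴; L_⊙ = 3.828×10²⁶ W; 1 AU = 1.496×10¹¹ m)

d ≈ 0.864 AU

L = 1.40 × 3.828×10²⁶ = 5.36×10²⁶ W.
From T_eq⁴ = L(1−A)/(16πσd²): d = √[L(1−A)/(16πσT_eq⁴)].
d = √[5.36×10²⁶ × 0.70 / (16π × 5.67×10⁻⁸ × (298)⁴)] = 1.29×10¹¹ m = 0.864 AU.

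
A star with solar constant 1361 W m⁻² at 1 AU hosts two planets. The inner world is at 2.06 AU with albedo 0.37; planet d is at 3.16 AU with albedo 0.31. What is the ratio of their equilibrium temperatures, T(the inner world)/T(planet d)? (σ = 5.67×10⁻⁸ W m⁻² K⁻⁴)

T_eq = [S₀(1−A)/(4σd²)]^(1/4), so T ∝ (1−A)^(1/4) / √d.
T₁ = [1361×0.63/(4×5.67×10⁻⁸×2.06²)]^(1/4) = 172.76 K.
T₂ = [1361×0.69/(4×5.67×10⁻⁸×3.16²)]^(1/4) = 142.70 K.

T₁/T₂ ≈ 1.211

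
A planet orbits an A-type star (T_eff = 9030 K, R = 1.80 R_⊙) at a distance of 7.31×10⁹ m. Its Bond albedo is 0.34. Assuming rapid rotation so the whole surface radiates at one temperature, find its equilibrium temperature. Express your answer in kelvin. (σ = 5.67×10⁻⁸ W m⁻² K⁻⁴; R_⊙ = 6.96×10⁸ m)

R_⋆ = 1.80 × 6.96×10⁸ = 1.25×10⁹ m.
L = 4πR_⋆²σT_⋆⁴ = 4π(1.25×10⁹)² × 5.67×10⁻⁸ × (9030)⁴ = 7.44×10²⁷ W.
S = L/(4πd²) = 1.11×10⁷ W m⁻².
Energy balance: absorbed = emitted ⇒ πR²·S(1−A) = 4πR²·σT_eq⁴, so T_eq⁴ = S(1−A)/(4σ).
T_eq = [1.11×10⁷ × 0.66 / (4 × 5.67×10⁻⁸)]^(1/4) = (3.22×10¹³)^(1/4) = 2380 K.

T_eq ≈ 2380 K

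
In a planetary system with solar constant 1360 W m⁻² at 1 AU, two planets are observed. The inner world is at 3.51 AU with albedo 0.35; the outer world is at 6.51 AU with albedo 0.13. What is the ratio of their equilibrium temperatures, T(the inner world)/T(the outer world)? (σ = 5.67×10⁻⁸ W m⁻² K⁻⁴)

T₁/T₂ ≈ 1.266

T_eq = [S₀(1−A)/(4σd²)]^(1/4), so T ∝ (1−A)^(1/4) / √d.
T₁ = [1360×0.65/(4×5.67×10⁻⁸×3.51²)]^(1/4) = 133.37 K.
T₂ = [1360×0.87/(4×5.67×10⁻⁸×6.51²)]^(1/4) = 105.33 K.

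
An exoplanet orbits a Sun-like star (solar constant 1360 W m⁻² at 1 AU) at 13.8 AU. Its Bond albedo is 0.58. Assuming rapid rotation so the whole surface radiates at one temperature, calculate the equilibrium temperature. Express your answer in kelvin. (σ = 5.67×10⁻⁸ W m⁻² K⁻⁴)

Flux at 13.8 AU: S = 1360/13.8² = 7.14 W m⁻².
Energy balance: absorbed = emitted ⇒ πR²·S(1−A) = 4πR²·σT_eq⁴, so T_eq⁴ = S(1−A)/(4σ).
T_eq = [7.14 × 0.42 / (4 × 5.67×10⁻⁸)]^(1/4) = (1.32×10⁷)^(1/4) = 60.3 K.

T_eq ≈ 60.3 K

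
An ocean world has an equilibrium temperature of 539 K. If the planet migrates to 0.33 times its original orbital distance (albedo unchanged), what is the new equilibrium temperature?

T_eq ≈ 938 K

T_eq ∝ L^(1/4) · d^(−1/2).
T′ = 539 / 0.33^(1/2) = 938 K.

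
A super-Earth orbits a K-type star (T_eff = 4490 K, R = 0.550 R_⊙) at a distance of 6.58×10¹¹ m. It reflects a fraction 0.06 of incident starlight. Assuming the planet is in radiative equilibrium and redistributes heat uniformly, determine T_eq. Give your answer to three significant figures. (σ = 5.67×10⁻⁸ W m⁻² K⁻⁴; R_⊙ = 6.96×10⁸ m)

T_eq ≈ 75.4 K

R_⋆ = 0.550 × 6.96×10⁸ = 3.83×10⁸ m.
L = 4πR_⋆²σT_⋆⁴ = 4π(3.83×10⁸)² × 5.67×10⁻⁸ × (4490)⁴ = 4.24×10²⁵ W.
S = L/(4πd²) = 7.80 W m⁻².
Energy balance: absorbed = emitted ⇒ πR²·S(1−A) = 4πR²·σT_eq⁴, so T_eq⁴ = S(1−A)/(4σ).
T_eq = [7.80 × 0.94 / (4 × 5.67×10⁻⁸)]^(1/4) = (3.23×10⁷)^(1/4) = 75.4 K.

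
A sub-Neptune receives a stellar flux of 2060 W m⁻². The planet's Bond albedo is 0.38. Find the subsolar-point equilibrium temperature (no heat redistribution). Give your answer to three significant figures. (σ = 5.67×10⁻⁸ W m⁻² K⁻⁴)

T_ss ≈ 387 K

At the subsolar point the surface absorbs S(1−A) and emits σT⁴ per unit area — no factor of 4, since only the local patch is in balance.
T = [2060 × 0.62 / 5.67×10⁻⁸]^(1/4) = (2.25×10¹⁰)^(1/4) = 387 K.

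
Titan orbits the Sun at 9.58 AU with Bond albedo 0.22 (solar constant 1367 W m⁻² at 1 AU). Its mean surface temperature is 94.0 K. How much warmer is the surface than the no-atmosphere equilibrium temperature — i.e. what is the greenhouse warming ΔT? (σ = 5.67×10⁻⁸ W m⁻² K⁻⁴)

S = 1367/9.58² = 14.89 W m⁻².
T_eq = [S(1−A)/(4σ)]^(1/4) = [14.89×0.78/(4×5.67×10⁻⁸)]^(1/4) = 84.6 K.
ΔT = T_surf − T_eq = 94 − 84.6.

ΔT ≈ 9.4 K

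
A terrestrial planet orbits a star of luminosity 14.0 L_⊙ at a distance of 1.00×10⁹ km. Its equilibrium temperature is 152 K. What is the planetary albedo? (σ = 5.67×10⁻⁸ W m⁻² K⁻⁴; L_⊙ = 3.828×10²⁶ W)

d = 1.00×10⁹ km = 1.00×10¹² m.
L = 14.0 × 3.828×10²⁶ = 5.36×10²⁷ W.
Flux: S = L/(4πd²) = 5.36×10²⁷/(4π×(1.00×10¹²)²) = 426 W m⁻².
From T_eq⁴ = S(1−A)/(4σ): 1−A = 4σT_eq⁴/S.
1−A = 4 × 5.67×10⁻⁸ × (152)⁴ / 426 = 0.284.

A ≈ 0.72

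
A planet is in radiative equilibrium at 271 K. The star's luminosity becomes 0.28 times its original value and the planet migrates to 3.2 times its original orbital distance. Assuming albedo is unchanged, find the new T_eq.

T_eq ∝ L^(1/4) · d^(−1/2).
T′ = 271 × 0.28^(1/4) / 3.2^(1/2) = 110 K.

T_eq ≈ 110 K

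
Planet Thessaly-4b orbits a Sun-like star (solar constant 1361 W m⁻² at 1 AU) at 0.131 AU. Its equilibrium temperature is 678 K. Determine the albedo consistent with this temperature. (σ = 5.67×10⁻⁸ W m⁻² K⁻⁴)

A ≈ 0.40

Flux at 0.131 AU: S = 1361/0.131² = 7.93×10⁴ W m⁻².
From T_eq⁴ = S(1−A)/(4σ): 1−A = 4σT_eq⁴/S.
1−A = 4 × 5.67×10⁻⁸ × (678)⁴ / 7.93×10⁴ = 0.604.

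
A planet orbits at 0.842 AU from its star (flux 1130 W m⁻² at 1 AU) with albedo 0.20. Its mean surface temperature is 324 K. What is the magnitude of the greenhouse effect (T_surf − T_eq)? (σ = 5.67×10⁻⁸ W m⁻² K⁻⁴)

S = 1130/0.842² = 1594 W m⁻².
T_eq = [S(1−A)/(4σ)]^(1/4) = [1594×0.80/(4×5.67×10⁻⁸)]^(1/4) = 273.8 K.
ΔT = T_surf − T_eq = 324 − 273.8.

ΔT ≈ 50.2 K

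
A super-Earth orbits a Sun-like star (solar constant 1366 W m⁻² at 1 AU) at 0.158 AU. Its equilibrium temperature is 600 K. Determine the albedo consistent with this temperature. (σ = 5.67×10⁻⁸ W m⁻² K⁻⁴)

A ≈ 0.46

Flux at 0.158 AU: S = 1366/0.158² = 5.47×10⁴ W m⁻².
From T_eq⁴ = S(1−A)/(4σ): 1−A = 4σT_eq⁴/S.
1−A = 4 × 5.67×10⁻⁸ × (600)⁴ / 5.47×10⁴ = 0.537.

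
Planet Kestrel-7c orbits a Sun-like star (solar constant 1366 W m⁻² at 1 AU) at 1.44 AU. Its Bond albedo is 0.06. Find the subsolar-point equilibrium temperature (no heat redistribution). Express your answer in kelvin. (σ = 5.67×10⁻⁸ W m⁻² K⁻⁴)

T_ss ≈ 323 K

Flux at 1.44 AU: S = 1366/1.44² = 659 W m⁻².
At the subsolar point the surface absorbs S(1−A) and emits σT⁴ per unit area — no factor of 4, since only the local patch is in balance.
T = [659 × 0.94 / 5.67×10⁻⁸]^(1/4) = (1.09×10¹⁰)^(1/4) = 323 K.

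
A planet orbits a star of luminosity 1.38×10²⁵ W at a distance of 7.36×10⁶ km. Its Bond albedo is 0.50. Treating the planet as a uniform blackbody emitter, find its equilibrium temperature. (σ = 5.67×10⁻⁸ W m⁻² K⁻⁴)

T_eq ≈ 460 K

d = 7.36×10⁶ km = 7.36×10⁹ m.
Flux: S = L/(4πd²) = 1.38×10²⁵/(4π×(7.36×10⁹)²) = 2.03×10⁴ W m⁻².
Energy balance: absorbed = emitted ⇒ πR²·S(1−A) = 4πR²·σT_eq⁴, so T_eq⁴ = S(1−A)/(4σ).
T_eq = [2.03×10⁴ × 0.50 / (4 × 5.67×10⁻⁸)]^(1/4) = (4.47×10¹⁰)^(1/4) = 460 K.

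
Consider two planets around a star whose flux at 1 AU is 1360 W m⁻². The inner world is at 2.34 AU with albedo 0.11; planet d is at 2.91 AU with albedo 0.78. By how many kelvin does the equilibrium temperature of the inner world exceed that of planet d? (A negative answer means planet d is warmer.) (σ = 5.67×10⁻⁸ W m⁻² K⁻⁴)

ΔT ≈ 65.0 K

T_eq = [S₀(1−A)/(4σd²)]^(1/4), so T ∝ (1−A)^(1/4) / √d.
T₁ = [1360×0.89/(4×5.67×10⁻⁸×2.34²)]^(1/4) = 176.69 K.
T₂ = [1360×0.22/(4×5.67×10⁻⁸×2.91²)]^(1/4) = 111.72 K.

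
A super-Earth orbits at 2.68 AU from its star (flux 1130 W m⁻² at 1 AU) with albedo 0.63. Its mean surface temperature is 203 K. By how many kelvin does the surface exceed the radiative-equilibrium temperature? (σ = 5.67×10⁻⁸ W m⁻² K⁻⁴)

ΔT ≈ 76.4 K

S = 1130/2.68² = 157.3 W m⁻².
T_eq = [S(1−A)/(4σ)]^(1/4) = [157.3×0.37/(4×5.67×10⁻⁸)]^(1/4) = 126.6 K.
ΔT = T_surf − T_eq = 203 − 126.6.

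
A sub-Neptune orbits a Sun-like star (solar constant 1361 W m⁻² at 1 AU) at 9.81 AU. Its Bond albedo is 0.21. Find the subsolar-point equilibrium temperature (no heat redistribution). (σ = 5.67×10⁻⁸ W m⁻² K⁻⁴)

Flux at 9.81 AU: S = 1361/9.81² = 14.1 W m⁻².
At the subsolar point the surface absorbs S(1−A) and emits σT⁴ per unit area — no factor of 4, since only the local patch is in balance.
T = [14.1 × 0.79 / 5.67×10⁻⁸]^(1/4) = (1.97×10⁸)^(1/4) = 118 K.

T_ss ≈ 118 K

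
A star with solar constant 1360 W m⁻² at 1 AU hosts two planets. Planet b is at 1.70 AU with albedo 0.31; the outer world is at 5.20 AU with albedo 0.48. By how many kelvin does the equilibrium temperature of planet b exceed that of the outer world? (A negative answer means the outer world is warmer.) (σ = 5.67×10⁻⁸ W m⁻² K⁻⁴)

T_eq = [S₀(1−A)/(4σd²)]^(1/4), so T ∝ (1−A)^(1/4) / √d.
T₁ = [1360×0.69/(4×5.67×10⁻⁸×1.70²)]^(1/4) = 194.52 K.
T₂ = [1360×0.52/(4×5.67×10⁻⁸×5.20²)]^(1/4) = 103.63 K.

ΔT ≈ 90.9 K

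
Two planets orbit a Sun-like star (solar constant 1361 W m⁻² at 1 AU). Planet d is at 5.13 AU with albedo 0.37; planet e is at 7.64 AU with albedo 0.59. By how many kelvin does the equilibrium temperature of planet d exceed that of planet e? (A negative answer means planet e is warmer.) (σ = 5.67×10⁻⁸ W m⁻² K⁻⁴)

ΔT ≈ 28.9 K

T_eq = [S₀(1−A)/(4σd²)]^(1/4), so T ∝ (1−A)^(1/4) / √d.
T₁ = [1361×0.63/(4×5.67×10⁻⁸×5.13²)]^(1/4) = 109.48 K.
T₂ = [1361×0.41/(4×5.67×10⁻⁸×7.64²)]^(1/4) = 80.58 K.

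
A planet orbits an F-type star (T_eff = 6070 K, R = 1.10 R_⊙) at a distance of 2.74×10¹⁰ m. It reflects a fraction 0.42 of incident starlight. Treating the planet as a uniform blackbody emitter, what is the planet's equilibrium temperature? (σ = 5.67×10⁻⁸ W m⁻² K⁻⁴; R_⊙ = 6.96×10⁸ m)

R_⋆ = 1.10 × 6.96×10⁸ = 7.66×10⁸ m.
L = 4πR_⋆²σT_⋆⁴ = 4π(7.66×10⁸)² × 5.67×10⁻⁸ × (6070)⁴ = 5.67×10²⁶ W.
S = L/(4πd²) = 6.01×10⁴ W m⁻².
Energy balance: absorbed = emitted ⇒ πR²·S(1−A) = 4πR²·σT_eq⁴, so T_eq⁴ = S(1−A)/(4σ).
T_eq = [6.01×10⁴ × 0.58 / (4 × 5.67×10⁻⁸)]^(1/4) = (1.54×10¹¹)^(1/4) = 626 K.

T_eq ≈ 626 K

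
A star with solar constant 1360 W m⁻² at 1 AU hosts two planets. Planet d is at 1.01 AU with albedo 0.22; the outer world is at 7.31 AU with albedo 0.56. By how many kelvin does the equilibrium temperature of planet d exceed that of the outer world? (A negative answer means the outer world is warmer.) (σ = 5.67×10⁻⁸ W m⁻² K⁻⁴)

ΔT ≈ 176.4 K

T_eq = [S₀(1−A)/(4σd²)]^(1/4), so T ∝ (1−A)^(1/4) / √d.
T₁ = [1360×0.78/(4×5.67×10⁻⁸×1.01²)]^(1/4) = 260.22 K.
T₂ = [1360×0.44/(4×5.67×10⁻⁸×7.31²)]^(1/4) = 83.83 K.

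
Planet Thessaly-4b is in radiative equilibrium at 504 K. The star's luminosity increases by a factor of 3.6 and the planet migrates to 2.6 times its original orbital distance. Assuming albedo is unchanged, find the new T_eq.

T_eq ∝ L^(1/4) · d^(−1/2).
T′ = 504 × 3.6^(1/4) / 2.6^(1/2) = 431 K.

T_eq ≈ 431 K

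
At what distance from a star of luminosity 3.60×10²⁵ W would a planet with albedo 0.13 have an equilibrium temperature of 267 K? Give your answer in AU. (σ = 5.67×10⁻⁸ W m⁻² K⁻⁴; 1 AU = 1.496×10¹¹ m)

d ≈ 0.311 AU

From T_eq⁴ = L(1−A)/(16πσd²): d = √[L(1−A)/(16πσT_eq⁴)].
d = √[3.60×10²⁵ × 0.87 / (16π × 5.67×10⁻⁸ × (267)⁴)] = 4.65×10¹⁰ m = 0.311 AU.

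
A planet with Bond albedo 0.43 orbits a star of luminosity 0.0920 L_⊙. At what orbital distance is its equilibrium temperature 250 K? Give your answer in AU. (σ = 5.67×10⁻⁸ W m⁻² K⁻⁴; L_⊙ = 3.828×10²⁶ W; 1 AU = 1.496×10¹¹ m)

d ≈ 0.284 AU

L = 0.0920 × 3.828×10²⁶ = 3.52×10²⁵ W.
From T_eq⁴ = L(1−A)/(16πσd²): d = √[L(1−A)/(16πσT_eq⁴)].
d = √[3.52×10²⁵ × 0.57 / (16π × 5.67×10⁻⁸ × (250)⁴)] = 4.25×10¹⁰ m = 0.284 AU.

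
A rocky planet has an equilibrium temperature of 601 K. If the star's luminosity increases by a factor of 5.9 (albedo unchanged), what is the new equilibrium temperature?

T_eq ∝ L^(1/4) · d^(−1/2).
T′ = 601 × 5.9^(1/4) = 937 K.

T_eq ≈ 937 K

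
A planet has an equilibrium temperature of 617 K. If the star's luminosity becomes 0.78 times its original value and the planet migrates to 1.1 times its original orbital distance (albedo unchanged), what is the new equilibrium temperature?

T_eq ∝ L^(1/4) · d^(−1/2).
T′ = 617 × 0.78^(1/4) / 1.1^(1/2) = 553 K.

T_eq ≈ 553 K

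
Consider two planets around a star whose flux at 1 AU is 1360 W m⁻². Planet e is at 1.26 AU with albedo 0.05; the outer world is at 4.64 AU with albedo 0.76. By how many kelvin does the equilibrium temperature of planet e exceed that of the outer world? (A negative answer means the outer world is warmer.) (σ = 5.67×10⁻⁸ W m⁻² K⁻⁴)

ΔT ≈ 154.3 K

T_eq = [S₀(1−A)/(4σd²)]^(1/4), so T ∝ (1−A)^(1/4) / √d.
T₁ = [1360×0.95/(4×5.67×10⁻⁸×1.26²)]^(1/4) = 244.75 K.
T₂ = [1360×0.24/(4×5.67×10⁻⁸×4.64²)]^(1/4) = 90.42 K.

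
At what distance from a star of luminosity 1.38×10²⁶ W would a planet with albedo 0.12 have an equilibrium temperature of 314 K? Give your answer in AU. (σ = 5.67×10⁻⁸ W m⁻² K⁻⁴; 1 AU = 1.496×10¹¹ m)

From T_eq⁴ = L(1−A)/(16πσd²): d = √[L(1−A)/(16πσT_eq⁴)].
d = √[1.38×10²⁶ × 0.88 / (16π × 5.67×10⁻⁸ × (314)⁴)] = 6.62×10¹⁰ m = 0.443 AU.

d ≈ 0.443 AU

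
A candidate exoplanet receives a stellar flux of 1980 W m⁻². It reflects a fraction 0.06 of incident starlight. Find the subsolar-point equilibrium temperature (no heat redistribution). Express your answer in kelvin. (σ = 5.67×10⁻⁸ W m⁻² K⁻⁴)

At the subsolar point the surface absorbs S(1−A) and emits σT⁴ per unit area — no factor of 4, since only the local patch is in balance.
T = [1980 × 0.94 / 5.67×10⁻⁸]^(1/4) = (3.28×10¹⁰)^(1/4) = 426 K.

T_ss ≈ 426 K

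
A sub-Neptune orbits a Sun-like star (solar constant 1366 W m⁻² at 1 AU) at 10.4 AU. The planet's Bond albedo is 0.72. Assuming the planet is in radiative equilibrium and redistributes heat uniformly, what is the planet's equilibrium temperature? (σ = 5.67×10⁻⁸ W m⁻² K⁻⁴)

Flux at 10.4 AU: S = 1366/10.4² = 12.6 W m⁻².
Energy balance: absorbed = emitted ⇒ πR²·S(1−A) = 4πR²·σT_eq⁴, so T_eq⁴ = S(1−A)/(4σ).
T_eq = [12.6 × 0.28 / (4 × 5.67×10⁻⁸)]^(1/4) = (1.56×10⁷)^(1/4) = 62.8 K.

T_eq ≈ 62.8 K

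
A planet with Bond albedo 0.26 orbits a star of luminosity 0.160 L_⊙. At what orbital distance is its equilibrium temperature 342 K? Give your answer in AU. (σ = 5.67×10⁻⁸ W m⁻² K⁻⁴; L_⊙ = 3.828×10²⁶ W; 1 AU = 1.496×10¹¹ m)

d ≈ 0.228 AU

L = 0.160 × 3.828×10²⁶ = 6.12×10²⁵ W.
From T_eq⁴ = L(1−A)/(16πσd²): d = √[L(1−A)/(16πσT_eq⁴)].
d = √[6.12×10²⁵ × 0.74 / (16π × 5.67×10⁻⁸ × (342)⁴)] = 3.41×10¹⁰ m = 0.228 AU.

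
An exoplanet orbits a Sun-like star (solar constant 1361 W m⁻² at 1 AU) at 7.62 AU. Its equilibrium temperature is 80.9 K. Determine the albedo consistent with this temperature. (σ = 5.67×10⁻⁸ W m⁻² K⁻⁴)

A ≈ 0.59

Flux at 7.62 AU: S = 1361/7.62² = 23.4 W m⁻².
From T_eq⁴ = S(1−A)/(4σ): 1−A = 4σT_eq⁴/S.
1−A = 4 × 5.67×10⁻⁸ × (80.9)⁴ / 23.4 = 0.414.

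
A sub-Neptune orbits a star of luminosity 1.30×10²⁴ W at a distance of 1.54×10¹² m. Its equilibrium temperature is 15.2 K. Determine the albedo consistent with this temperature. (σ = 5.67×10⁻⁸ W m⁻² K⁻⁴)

Flux: S = L/(4πd²) = 1.30×10²⁴/(4π×(1.54×10¹²)²) = 0.0436 W m⁻².
From T_eq⁴ = S(1−A)/(4σ): 1−A = 4σT_eq⁴/S.
1−A = 4 × 5.67×10⁻⁸ × (15.2)⁴ / 0.0436 = 0.278.

A ≈ 0.72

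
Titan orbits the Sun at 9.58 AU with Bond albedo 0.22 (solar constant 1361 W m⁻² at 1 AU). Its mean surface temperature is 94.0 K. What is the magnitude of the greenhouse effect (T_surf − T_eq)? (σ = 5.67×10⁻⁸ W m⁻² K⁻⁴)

ΔT ≈ 9.5 K

S = 1361/9.58² = 14.83 W m⁻².
T_eq = [S(1−A)/(4σ)]^(1/4) = [14.83×0.78/(4×5.67×10⁻⁸)]^(1/4) = 84.5 K.
ΔT = T_surf − T_eq = 94 − 84.5.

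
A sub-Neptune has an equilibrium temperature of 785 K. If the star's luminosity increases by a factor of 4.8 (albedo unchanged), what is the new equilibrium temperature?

T_eq ≈ 1160 K

T_eq ∝ L^(1/4) · d^(−1/2).
T′ = 785 × 4.8^(1/4) = 1160 K.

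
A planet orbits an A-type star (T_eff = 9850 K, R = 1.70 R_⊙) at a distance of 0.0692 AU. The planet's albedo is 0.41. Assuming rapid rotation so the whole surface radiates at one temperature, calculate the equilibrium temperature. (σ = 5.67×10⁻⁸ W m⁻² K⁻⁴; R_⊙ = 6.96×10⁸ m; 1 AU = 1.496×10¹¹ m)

R_⋆ = 1.70 × 6.96×10⁸ = 1.18×10⁹ m.
d = 0.0692 AU = 1.04×10¹⁰ m.
L = 4πR_⋆²σT_⋆⁴ = 4π(1.18×10⁹)² × 5.67×10⁻⁸ × (9850)⁴ = 9.39×10²⁷ W.
S = L/(4πd²) = 6.97×10⁶ W m⁻².
Energy balance: absorbed = emitted ⇒ πR²·S(1−A) = 4πR²·σT_eq⁴, so T_eq⁴ = S(1−A)/(4σ).
T_eq = [6.97×10⁶ × 0.59 / (4 × 5.67×10⁻⁸)]^(1/4) = (1.81×10¹³)^(1/4) = 2060 K.

T_eq ≈ 2060 K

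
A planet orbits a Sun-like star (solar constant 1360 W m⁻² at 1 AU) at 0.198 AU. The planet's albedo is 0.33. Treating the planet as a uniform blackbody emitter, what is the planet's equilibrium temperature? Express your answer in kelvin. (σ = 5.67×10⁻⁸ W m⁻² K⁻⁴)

T_eq ≈ 566 K

Flux at 0.198 AU: S = 1360/0.198² = 3.47×10⁴ W m⁻².
Energy balance: absorbed = emitted ⇒ πR²·S(1−A) = 4πR²·σT_eq⁴, so T_eq⁴ = S(1−A)/(4σ).
T_eq = [3.47×10⁴ × 0.67 / (4 × 5.67×10⁻⁸)]^(1/4) = (1.02×10¹¹)^(1/4) = 566 K.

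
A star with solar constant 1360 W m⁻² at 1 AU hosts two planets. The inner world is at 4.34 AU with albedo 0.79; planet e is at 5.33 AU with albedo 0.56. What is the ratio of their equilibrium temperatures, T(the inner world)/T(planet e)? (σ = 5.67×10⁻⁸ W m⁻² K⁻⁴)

T₁/T₂ ≈ 0.921

T_eq = [S₀(1−A)/(4σd²)]^(1/4), so T ∝ (1−A)^(1/4) / √d.
T₁ = [1360×0.21/(4×5.67×10⁻⁸×4.34²)]^(1/4) = 90.42 K.
T₂ = [1360×0.44/(4×5.67×10⁻⁸×5.33²)]^(1/4) = 98.17 K.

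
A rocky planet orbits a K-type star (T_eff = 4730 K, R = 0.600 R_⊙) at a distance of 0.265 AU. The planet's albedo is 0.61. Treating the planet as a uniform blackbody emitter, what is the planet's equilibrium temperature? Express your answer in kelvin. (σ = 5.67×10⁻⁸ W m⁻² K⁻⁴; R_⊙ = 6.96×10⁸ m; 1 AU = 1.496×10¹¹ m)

R_⋆ = 0.600 × 6.96×10⁸ = 4.18×10⁸ m.
d = 0.265 AU = 3.96×10¹⁰ m.
L = 4πR_⋆²σT_⋆⁴ = 4π(4.18×10⁸)² × 5.67×10⁻⁸ × (4730)⁴ = 6.22×10²⁵ W.
S = L/(4πd²) = 3150 W m⁻².
Energy balance: absorbed = emitted ⇒ πR²·S(1−A) = 4πR²·σT_eq⁴, so T_eq⁴ = S(1−A)/(4σ).
T_eq = [3150 × 0.39 / (4 × 5.67×10⁻⁸)]^(1/4) = (5.42×10⁹)^(1/4) = 271 K.

T_eq ≈ 271 K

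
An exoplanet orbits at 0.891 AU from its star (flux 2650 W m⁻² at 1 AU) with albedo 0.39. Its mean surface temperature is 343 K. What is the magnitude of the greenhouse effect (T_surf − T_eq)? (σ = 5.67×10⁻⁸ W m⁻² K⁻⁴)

ΔT ≈ 35.2 K

S = 2650/0.891² = 3338 W m⁻².
T_eq = [S(1−A)/(4σ)]^(1/4) = [3338×0.61/(4×5.67×10⁻⁸)]^(1/4) = 307.8 K.
ΔT = T_surf − T_eq = 343 − 307.8.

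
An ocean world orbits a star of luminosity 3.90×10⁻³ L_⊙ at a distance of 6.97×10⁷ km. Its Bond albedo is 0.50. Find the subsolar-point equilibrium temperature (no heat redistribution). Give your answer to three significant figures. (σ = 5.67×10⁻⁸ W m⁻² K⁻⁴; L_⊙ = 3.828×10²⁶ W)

T_ss ≈ 121 K

d = 6.97×10⁷ km = 6.97×10¹⁰ m.
L = 3.90×10⁻³ × 3.828×10²⁶ = 1.49×10²⁴ W.
Flux: S = L/(4πd²) = 1.49×10²⁴/(4π×(6.97×10¹⁰)²) = 24.5 W m⁻².
At the subsolar point the surface absorbs S(1−A) and emits σT⁴ per unit area — no factor of 4, since only the local patch is in balance.
T = [24.5 × 0.50 / 5.67×10⁻⁸]^(1/4) = (2.16×10⁸)^(1/4) = 121 K.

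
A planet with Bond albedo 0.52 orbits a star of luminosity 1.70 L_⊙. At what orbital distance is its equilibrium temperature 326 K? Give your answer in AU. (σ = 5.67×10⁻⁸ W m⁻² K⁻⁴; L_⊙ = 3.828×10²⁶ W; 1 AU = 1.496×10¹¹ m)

L = 1.70 × 3.828×10²⁶ = 6.51×10²⁶ W.
From T_eq⁴ = L(1−A)/(16πσd²): d = √[L(1−A)/(16πσT_eq⁴)].
d = √[6.51×10²⁶ × 0.48 / (16π × 5.67×10⁻⁸ × (326)⁴)] = 9.85×10¹⁰ m = 0.658 AU.

d ≈ 0.658 AU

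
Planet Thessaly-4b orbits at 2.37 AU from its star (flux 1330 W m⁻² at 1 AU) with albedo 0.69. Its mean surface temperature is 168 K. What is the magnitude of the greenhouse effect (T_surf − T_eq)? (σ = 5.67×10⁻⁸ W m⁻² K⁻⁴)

S = 1330/2.37² = 236.8 W m⁻².
T_eq = [S(1−A)/(4σ)]^(1/4) = [236.8×0.31/(4×5.67×10⁻⁸)]^(1/4) = 134.1 K.
ΔT = T_surf − T_eq = 168 − 134.1.

ΔT ≈ 33.9 K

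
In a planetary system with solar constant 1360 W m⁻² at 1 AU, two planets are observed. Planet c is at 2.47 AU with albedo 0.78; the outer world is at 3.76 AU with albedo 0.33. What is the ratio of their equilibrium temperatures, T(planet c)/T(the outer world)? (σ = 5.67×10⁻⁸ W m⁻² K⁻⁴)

T_eq = [S₀(1−A)/(4σd²)]^(1/4), so T ∝ (1−A)^(1/4) / √d.
T₁ = [1360×0.22/(4×5.67×10⁻⁸×2.47²)]^(1/4) = 121.26 K.
T₂ = [1360×0.67/(4×5.67×10⁻⁸×3.76²)]^(1/4) = 129.84 K.

T₁/T₂ ≈ 0.934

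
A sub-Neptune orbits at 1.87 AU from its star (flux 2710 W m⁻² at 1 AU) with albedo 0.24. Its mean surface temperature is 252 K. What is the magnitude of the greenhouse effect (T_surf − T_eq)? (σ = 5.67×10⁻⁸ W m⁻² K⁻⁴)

S = 2710/1.87² = 775.0 W m⁻².
T_eq = [S(1−A)/(4σ)]^(1/4) = [775.0×0.76/(4×5.67×10⁻⁸)]^(1/4) = 225.7 K.
ΔT = T_surf − T_eq = 252 − 225.7.

ΔT ≈ 26.3 K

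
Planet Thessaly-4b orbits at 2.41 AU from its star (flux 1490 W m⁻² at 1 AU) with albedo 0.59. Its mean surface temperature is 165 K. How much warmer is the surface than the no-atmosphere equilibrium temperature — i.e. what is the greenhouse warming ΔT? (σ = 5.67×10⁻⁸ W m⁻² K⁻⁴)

ΔT ≈ 18.3 K

S = 1490/2.41² = 256.5 W m⁻².
T_eq = [S(1−A)/(4σ)]^(1/4) = [256.5×0.41/(4×5.67×10⁻⁸)]^(1/4) = 146.7 K.
ΔT = T_surf − T_eq = 165 − 146.7.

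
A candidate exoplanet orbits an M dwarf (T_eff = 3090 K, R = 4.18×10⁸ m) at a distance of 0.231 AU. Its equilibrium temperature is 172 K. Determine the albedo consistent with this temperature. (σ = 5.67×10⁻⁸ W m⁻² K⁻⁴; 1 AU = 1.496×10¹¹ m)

A ≈ 0.74

d = 0.231 AU = 3.46×10¹⁰ m.
L = 4πR_⋆²σT_⋆⁴ = 4π(4.18×10⁸)² × 5.67×10⁻⁸ × (3090)⁴ = 1.13×10²⁵ W.
S = L/(4πd²) = 756 W m⁻².
From T_eq⁴ = S(1−A)/(4σ): 1−A = 4σT_eq⁴/S.
1−A = 4 × 5.67×10⁻⁸ × (172)⁴ / 756 = 0.262.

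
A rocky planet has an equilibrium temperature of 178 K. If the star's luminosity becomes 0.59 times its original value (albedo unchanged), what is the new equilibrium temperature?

T_eq ∝ L^(1/4) · d^(−1/2).
T′ = 178 × 0.59^(1/4) = 156 K.

T_eq ≈ 156 K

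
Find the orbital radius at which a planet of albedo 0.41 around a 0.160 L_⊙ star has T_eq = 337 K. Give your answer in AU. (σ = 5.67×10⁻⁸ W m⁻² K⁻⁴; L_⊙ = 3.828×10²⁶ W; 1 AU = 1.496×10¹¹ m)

d ≈ 0.210 AU

L = 0.160 × 3.828×10²⁶ = 6.12×10²⁵ W.
From T_eq⁴ = L(1−A)/(16πσd²): d = √[L(1−A)/(16πσT_eq⁴)].
d = √[6.12×10²⁵ × 0.59 / (16π × 5.67×10⁻⁸ × (337)⁴)] = 3.14×10¹⁰ m = 0.210 AU.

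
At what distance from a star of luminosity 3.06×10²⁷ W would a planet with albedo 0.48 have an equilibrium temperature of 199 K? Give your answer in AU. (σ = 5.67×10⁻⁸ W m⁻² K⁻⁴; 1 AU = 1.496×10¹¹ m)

From T_eq⁴ = L(1−A)/(16πσd²): d = √[L(1−A)/(16πσT_eq⁴)].
d = √[3.06×10²⁷ × 0.52 / (16π × 5.67×10⁻⁸ × (199)⁴)] = 5.97×10¹¹ m = 3.99 AU.

d ≈ 3.99 AU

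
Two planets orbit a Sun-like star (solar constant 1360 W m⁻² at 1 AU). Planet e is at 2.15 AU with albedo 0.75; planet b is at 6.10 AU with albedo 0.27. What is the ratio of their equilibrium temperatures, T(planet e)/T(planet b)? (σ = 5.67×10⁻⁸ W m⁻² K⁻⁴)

T₁/T₂ ≈ 1.289

T_eq = [S₀(1−A)/(4σd²)]^(1/4), so T ∝ (1−A)^(1/4) / √d.
T₁ = [1360×0.25/(4×5.67×10⁻⁸×2.15²)]^(1/4) = 134.20 K.
T₂ = [1360×0.73/(4×5.67×10⁻⁸×6.10²)]^(1/4) = 104.15 K.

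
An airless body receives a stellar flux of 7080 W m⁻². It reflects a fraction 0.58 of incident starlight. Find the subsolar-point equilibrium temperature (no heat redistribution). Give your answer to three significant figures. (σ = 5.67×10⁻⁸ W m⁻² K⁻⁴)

At the subsolar point the surface absorbs S(1−A) and emits σT⁴ per unit area — no factor of 4, since only the local patch is in balance.
T = [7080 × 0.42 / 5.67×10⁻⁸]^(1/4) = (5.24×10¹⁰)^(1/4) = 479 K.

T_ss ≈ 479 K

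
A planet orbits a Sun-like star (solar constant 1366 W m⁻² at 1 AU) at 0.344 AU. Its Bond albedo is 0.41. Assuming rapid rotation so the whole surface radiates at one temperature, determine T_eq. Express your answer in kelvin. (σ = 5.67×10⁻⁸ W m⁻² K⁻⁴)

T_eq ≈ 416 K

Flux at 0.344 AU: S = 1366/0.344² = 1.15×10⁴ W m⁻².
Energy balance: absorbed = emitted ⇒ πR²·S(1−A) = 4πR²·σT_eq⁴, so T_eq⁴ = S(1−A)/(4σ).
T_eq = [1.15×10⁴ × 0.59 / (4 × 5.67×10⁻⁸)]^(1/4) = (3.00×10¹⁰)^(1/4) = 416 K.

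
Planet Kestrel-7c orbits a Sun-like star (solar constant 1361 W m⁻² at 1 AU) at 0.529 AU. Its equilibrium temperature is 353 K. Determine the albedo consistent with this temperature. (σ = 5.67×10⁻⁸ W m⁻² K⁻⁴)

Flux at 0.529 AU: S = 1361/0.529² = 4860 W m⁻².
From T_eq⁴ = S(1−A)/(4σ): 1−A = 4σT_eq⁴/S.
1−A = 4 × 5.67×10⁻⁸ × (353)⁴ / 4860 = 0.724.

A ≈ 0.28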